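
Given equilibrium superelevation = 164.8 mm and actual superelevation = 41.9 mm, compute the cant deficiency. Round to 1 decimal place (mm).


Cant deficiency = equilibrium cant - actual cant
CD = 164.8 - 41.9
CD = 122.9 mm

122.9


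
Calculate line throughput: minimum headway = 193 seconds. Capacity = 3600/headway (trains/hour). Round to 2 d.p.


Capacity = 3600 / headway
Capacity = 3600 / 193
Capacity = 18.65 trains/hour

18.65


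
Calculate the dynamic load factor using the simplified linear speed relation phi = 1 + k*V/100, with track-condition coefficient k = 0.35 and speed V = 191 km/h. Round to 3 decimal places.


phi = 1 + k * V / 100
phi = 1 + 0.35 * 191 / 100
phi = 1 + 0.6685
phi = 1.669

1.669


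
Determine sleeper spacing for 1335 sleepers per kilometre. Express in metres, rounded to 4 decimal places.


Spacing = 1000 m / number of sleepers
Spacing = 1000 / 1335
Spacing = 0.7491 m

0.7491


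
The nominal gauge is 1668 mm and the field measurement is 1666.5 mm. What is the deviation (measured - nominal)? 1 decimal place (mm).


Deviation = measured - nominal
Deviation = 1666.5 - 1668
Deviation = -1.5 mm

-1.5


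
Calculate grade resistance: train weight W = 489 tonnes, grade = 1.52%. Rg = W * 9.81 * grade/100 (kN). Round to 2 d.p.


Rg = W * 9.81 * grade / 100
Rg = 489 * 9.81 * 1.52 / 100
Rg = 4797.09 * 0.0152
Rg = 72.92 kN

72.92


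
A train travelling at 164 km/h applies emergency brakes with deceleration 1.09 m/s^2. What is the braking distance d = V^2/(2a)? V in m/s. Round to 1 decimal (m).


Convert speed: V = 164 / 3.6 = 45.5556 m/s
V^2 = 2075.3086
d = 2075.3086 / (2 * 1.09)
d = 2075.3086 / 2.18
d = 952.0 m

952.0


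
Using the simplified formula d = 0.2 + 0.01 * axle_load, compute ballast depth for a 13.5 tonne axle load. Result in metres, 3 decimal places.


d = 0.2 + 0.01 * 13.5
d = 0.2 + 0.135
d = 0.335 m

0.335


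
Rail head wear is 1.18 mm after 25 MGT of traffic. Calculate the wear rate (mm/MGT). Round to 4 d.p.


Wear rate = total wear / cumulative tonnage
Rate = 1.18 / 25
Rate = 0.0472 mm/MGT

0.0472


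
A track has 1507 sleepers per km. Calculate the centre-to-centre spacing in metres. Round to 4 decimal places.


Spacing = 1000 m / number of sleepers
Spacing = 1000 / 1507
Spacing = 0.6636 m

0.6636


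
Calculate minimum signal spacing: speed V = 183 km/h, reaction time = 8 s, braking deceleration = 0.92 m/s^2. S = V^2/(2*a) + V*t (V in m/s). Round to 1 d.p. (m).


V = 183 / 3.6 = 50.8333 m/s
Braking distance = 50.8333^2 / (2*0.92) = 1404.3629 m
Sighting distance = 50.8333 * 8 = 406.6667 m
S = 1404.3629 + 406.6667 = 1811.0 m

1811.0


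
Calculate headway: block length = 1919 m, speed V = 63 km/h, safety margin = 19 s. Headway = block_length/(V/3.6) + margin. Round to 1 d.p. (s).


V = 63 / 3.6 = 17.5 m/s
Block traversal time = 1919 / 17.5 = 109.6571 s
Headway = 109.6571 + 19
Headway = 128.7 s

128.7


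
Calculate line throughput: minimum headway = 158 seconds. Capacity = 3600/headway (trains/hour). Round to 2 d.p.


Capacity = 3600 / headway
Capacity = 3600 / 158
Capacity = 22.78 trains/hour

22.78


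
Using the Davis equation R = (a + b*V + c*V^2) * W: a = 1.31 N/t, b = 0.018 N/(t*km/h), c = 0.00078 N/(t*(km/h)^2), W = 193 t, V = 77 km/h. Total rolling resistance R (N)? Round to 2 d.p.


b*V = 0.018 * 77 = 1.386
c*V^2 = 0.00078 * 5929 = 4.62462
R_per_t = 1.31 + 1.386 + 4.62462 = 7.32062 N/t
R_total = 7.32062 * 193 = 1412.88 N

1412.88


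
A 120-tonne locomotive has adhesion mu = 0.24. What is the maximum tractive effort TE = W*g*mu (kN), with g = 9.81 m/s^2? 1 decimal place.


TE_max = W * g * mu
TE_max = 120 * 9.81 * 0.24
TE_max = 1177.2 * 0.24
TE_max = 282.5 kN

282.5


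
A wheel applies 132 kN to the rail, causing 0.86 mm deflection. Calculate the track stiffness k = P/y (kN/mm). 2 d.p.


Track stiffness k = P / y
k = 132 / 0.86
k = 153.49 kN/mm

153.49


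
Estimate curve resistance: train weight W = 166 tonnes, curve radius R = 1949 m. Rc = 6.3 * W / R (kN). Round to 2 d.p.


Rc = 6.3 * W / R
Rc = 6.3 * 166 / 1949
Rc = 1045.8 / 1949
Rc = 0.54 kN

0.54


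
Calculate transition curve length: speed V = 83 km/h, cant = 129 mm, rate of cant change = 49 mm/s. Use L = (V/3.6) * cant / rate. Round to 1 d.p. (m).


Convert speed: V = 83 / 3.6 = 23.0556 m/s
L = 23.0556 * 129 / 49
L = 2974.1667 / 49
L = 60.7 m

60.7


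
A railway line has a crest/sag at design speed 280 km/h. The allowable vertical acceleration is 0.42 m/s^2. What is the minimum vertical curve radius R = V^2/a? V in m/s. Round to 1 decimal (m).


Convert speed: V = 280 / 3.6 = 77.7778 m/s
V^2 = 6049.3827 m^2/s^2
R_v = 6049.3827 / 0.42
R_v = 14403.3 m

14403.3


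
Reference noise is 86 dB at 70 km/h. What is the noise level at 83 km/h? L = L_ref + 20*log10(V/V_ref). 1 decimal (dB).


V/V_ref = 83 / 70 = 1.185714
log10(1.185714) = 0.07398
20 * 0.07398 = 1.4796
L = 86 + 1.4796 = 87.5 dB

87.5


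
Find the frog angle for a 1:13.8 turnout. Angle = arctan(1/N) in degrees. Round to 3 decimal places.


1/N = 1/13.8 = 0.072464
angle = arctan(0.072464) = 0.072337 rad
angle = 0.072337 * 180/pi = 4.145 degrees

4.145


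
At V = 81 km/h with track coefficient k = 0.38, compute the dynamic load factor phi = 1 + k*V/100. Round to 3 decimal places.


phi = 1 + k * V / 100
phi = 1 + 0.38 * 81 / 100
phi = 1 + 0.3078
phi = 1.308

1.308


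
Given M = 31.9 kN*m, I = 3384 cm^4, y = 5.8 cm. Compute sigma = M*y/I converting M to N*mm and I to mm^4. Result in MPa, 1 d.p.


Convert units:
M = 31.9 kN*m = 31900000 N*mm
y = 5.8 cm = 58 mm
I = 3384 cm^4 = 33840000 mm^4
sigma = 31900000 * 58 / 33840000
sigma = 54.7 MPa

54.7


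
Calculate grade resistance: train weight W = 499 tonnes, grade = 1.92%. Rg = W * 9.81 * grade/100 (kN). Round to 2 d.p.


Rg = W * 9.81 * grade / 100
Rg = 499 * 9.81 * 1.92 / 100
Rg = 4895.19 * 0.0192
Rg = 93.99 kN

93.99


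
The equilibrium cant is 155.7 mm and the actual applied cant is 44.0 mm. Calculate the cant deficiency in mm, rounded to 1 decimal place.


Cant deficiency = equilibrium cant - actual cant
CD = 155.7 - 44.0
CD = 111.7 mm

111.7


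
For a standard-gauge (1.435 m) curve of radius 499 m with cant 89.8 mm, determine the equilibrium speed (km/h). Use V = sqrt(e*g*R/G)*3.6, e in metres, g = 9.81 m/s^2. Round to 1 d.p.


Convert cant: e = 89.8 mm = 0.0898 m
V_ms = sqrt(0.0898 * 9.81 * 499 / 1.435)
V_ms = sqrt(306.333144) = 17.5024 m/s
V = 17.5024 * 3.6 = 63.0 km/h

63.0


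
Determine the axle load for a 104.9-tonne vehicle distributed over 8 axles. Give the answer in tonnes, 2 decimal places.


Load per axle = total weight / number of axles
Load = 104.9 / 8
Load = 13.11 tonnes

13.11


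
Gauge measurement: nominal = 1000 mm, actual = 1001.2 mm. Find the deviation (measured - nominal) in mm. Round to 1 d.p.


Deviation = measured - nominal
Deviation = 1001.2 - 1000
Deviation = 1.2 mm

1.2


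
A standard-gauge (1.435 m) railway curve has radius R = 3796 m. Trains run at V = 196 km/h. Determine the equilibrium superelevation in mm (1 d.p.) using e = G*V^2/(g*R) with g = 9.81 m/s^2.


Convert speed: V = 196 / 3.6 = 54.4444 m/s
Apply formula: e = 1.435 * 54.4444^2 / (9.81 * 3796)
e = 1.435 * 2964.1975 / 37238.76
e = 0.114226 m = 114.2 mm

114.2


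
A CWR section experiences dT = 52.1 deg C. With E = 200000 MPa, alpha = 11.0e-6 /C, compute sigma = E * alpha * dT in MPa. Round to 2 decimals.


sigma = E * alpha * dT
sigma = 200000 * 11.0e-6 * 52.1
sigma = 2.2 * 52.1
sigma = 114.62 MPa

114.62


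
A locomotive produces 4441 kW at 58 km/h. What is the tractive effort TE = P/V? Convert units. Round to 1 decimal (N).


Convert: P = 4441 kW = 4441000 W
V = 58 / 3.6 = 16.1111 m/s
TE = 4441000 / 16.1111
TE = 275648.3 N

275648.3


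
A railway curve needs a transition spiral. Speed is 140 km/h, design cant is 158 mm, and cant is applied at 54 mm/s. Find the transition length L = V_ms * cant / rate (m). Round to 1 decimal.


Convert speed: V = 140 / 3.6 = 38.8889 m/s
L = 38.8889 * 158 / 54
L = 6144.4444 / 54
L = 113.8 m

113.8


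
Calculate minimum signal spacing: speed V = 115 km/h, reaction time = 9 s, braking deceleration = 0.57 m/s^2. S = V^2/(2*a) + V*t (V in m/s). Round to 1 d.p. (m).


V = 115 / 3.6 = 31.9444 m/s
Braking distance = 31.9444^2 / (2*0.57) = 895.1294 m
Sighting distance = 31.9444 * 9 = 287.5 m
S = 895.1294 + 287.5 = 1182.6 m

1182.6


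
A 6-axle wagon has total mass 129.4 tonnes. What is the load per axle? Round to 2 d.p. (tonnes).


Load per axle = total weight / number of axles
Load = 129.4 / 6
Load = 21.57 tonnes

21.57


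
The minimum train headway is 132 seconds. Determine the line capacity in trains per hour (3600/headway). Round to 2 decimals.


Capacity = 3600 / headway
Capacity = 3600 / 132
Capacity = 27.27 trains/hour

27.27


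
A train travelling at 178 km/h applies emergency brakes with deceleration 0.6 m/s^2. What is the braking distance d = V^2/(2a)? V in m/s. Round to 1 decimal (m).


Convert speed: V = 178 / 3.6 = 49.4444 m/s
V^2 = 2444.7531
d = 2444.7531 / (2 * 0.6)
d = 2444.7531 / 1.2
d = 2037.3 m

2037.3


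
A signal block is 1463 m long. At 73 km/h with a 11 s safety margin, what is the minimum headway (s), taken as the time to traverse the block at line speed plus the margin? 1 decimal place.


V = 73 / 3.6 = 20.2778 m/s
Block traversal time = 1463 / 20.2778 = 72.1479 s
Headway = 72.1479 + 11
Headway = 83.1 s

83.1


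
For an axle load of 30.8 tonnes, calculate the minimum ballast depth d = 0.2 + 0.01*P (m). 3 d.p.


d = 0.2 + 0.01 * 30.8
d = 0.2 + 0.308
d = 0.508 m

0.508


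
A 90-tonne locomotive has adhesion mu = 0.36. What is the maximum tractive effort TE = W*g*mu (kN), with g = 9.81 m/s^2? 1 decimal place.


TE_max = W * g * mu
TE_max = 90 * 9.81 * 0.36
TE_max = 882.9 * 0.36
TE_max = 317.8 kN

317.8


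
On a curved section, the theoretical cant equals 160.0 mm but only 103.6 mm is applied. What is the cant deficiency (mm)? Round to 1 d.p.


Cant deficiency = equilibrium cant - actual cant
CD = 160.0 - 103.6
CD = 56.4 mm

56.4


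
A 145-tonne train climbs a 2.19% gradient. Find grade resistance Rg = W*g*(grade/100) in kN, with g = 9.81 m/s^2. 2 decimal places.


Rg = W * 9.81 * grade / 100
Rg = 145 * 9.81 * 2.19 / 100
Rg = 1422.45 * 0.0219
Rg = 31.15 kN

31.15


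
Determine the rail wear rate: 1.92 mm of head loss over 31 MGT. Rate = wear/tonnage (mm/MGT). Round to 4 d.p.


Wear rate = total wear / cumulative tonnage
Rate = 1.92 / 31
Rate = 0.0619 mm/MGT

0.0619


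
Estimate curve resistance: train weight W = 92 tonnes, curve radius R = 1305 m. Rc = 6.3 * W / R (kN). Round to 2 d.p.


Rc = 6.3 * W / R
Rc = 6.3 * 92 / 1305
Rc = 579.6 / 1305
Rc = 0.44 kN

0.44


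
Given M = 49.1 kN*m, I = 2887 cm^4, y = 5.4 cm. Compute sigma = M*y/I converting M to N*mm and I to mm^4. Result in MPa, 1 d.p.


Convert units:
M = 49.1 kN*m = 49100000 N*mm
y = 5.4 cm = 54 mm
I = 2887 cm^4 = 28870000 mm^4
sigma = 49100000 * 54 / 28870000
sigma = 91.8 MPa

91.8


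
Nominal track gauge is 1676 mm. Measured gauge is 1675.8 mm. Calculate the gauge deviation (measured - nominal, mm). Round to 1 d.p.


Deviation = measured - nominal
Deviation = 1675.8 - 1676
Deviation = -0.2 mm

-0.2


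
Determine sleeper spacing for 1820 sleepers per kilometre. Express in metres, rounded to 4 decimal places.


Spacing = 1000 m / number of sleepers
Spacing = 1000 / 1820
Spacing = 0.5495 m

0.5495


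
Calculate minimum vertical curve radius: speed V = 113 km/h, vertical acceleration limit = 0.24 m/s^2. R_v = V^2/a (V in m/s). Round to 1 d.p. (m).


Convert speed: V = 113 / 3.6 = 31.3889 m/s
V^2 = 985.2623 m^2/s^2
R_v = 985.2623 / 0.24
R_v = 4105.3 m

4105.3


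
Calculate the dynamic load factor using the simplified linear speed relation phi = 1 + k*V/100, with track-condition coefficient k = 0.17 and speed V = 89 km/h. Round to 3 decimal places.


phi = 1 + k * V / 100
phi = 1 + 0.17 * 89 / 100
phi = 1 + 0.1513
phi = 1.151

1.151


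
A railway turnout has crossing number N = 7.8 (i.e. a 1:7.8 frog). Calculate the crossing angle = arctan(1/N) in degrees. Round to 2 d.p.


1/N = 1/7.8 = 0.128205
angle = arctan(0.128205) = 0.12751 rad
angle = 0.12751 * 180/pi = 7.31 degrees

7.31


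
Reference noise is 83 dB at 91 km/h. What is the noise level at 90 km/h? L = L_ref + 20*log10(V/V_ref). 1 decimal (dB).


V/V_ref = 90 / 91 = 0.989011
log10(0.989011) = -0.004799
20 * -0.004799 = -0.096
L = 83 + -0.096 = 82.9 dB

82.9


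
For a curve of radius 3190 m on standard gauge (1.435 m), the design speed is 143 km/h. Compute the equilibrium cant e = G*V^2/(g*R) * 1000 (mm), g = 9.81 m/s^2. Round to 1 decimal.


Convert speed: V = 143 / 3.6 = 39.7222 m/s
Apply formula: e = 1.435 * 39.7222^2 / (9.81 * 3190)
e = 1.435 * 1577.8549 / 31293.9
e = 0.072353 m = 72.4 mm

72.4


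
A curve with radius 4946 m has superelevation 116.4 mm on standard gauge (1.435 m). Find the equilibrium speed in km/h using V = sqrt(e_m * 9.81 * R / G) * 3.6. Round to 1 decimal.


Convert cant: e = 116.4 mm = 0.1164 m
V_ms = sqrt(0.1164 * 9.81 * 4946 / 1.435)
V_ms = sqrt(3935.720045) = 62.7353 m/s
V = 62.7353 * 3.6 = 225.8 km/h

225.8


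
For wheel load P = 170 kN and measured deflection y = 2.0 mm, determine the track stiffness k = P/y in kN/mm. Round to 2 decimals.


Track stiffness k = P / y
k = 170 / 2.0
k = 85.00 kN/mm

85.00


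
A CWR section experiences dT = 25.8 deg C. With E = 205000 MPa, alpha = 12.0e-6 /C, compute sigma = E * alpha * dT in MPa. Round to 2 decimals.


sigma = E * alpha * dT
sigma = 205000 * 12.0e-6 * 25.8
sigma = 2.46 * 25.8
sigma = 63.47 MPa

63.47


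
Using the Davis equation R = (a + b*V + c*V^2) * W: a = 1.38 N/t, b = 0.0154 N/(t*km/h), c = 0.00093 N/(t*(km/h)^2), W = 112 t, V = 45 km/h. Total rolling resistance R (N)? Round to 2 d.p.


b*V = 0.0154 * 45 = 0.693
c*V^2 = 0.00093 * 2025 = 1.88325
R_per_t = 1.38 + 0.693 + 1.88325 = 3.95625 N/t
R_total = 3.95625 * 112 = 443.10 N

443.10


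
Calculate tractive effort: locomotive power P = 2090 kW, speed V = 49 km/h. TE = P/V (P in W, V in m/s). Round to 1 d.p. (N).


Convert: P = 2090 kW = 2090000 W
V = 49 / 3.6 = 13.6111 m/s
TE = 2090000 / 13.6111
TE = 153551.0 N

153551.0


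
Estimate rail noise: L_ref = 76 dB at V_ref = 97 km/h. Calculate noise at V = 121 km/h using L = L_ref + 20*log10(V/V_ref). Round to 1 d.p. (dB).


V/V_ref = 121 / 97 = 1.247423
log10(1.247423) = 0.096014
20 * 0.096014 = 1.9203
L = 76 + 1.9203 = 77.9 dB

77.9


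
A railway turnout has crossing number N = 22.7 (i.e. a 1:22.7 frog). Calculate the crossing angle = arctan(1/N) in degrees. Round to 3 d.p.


1/N = 1/22.7 = 0.044053
angle = arctan(0.044053) = 0.044024 rad
angle = 0.044024 * 180/pi = 2.522 degrees

2.522


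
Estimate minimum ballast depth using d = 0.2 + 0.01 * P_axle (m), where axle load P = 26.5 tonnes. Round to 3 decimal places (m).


d = 0.2 + 0.01 * 26.5
d = 0.2 + 0.265
d = 0.465 m

0.465


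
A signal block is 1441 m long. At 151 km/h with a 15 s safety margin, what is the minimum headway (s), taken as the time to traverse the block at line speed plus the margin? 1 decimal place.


V = 151 / 3.6 = 41.9444 m/s
Block traversal time = 1441 / 41.9444 = 34.355 s
Headway = 34.355 + 15
Headway = 49.4 s

49.4


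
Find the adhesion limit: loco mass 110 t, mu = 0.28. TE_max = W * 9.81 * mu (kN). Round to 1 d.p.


TE_max = W * g * mu
TE_max = 110 * 9.81 * 0.28
TE_max = 1079.1 * 0.28
TE_max = 302.1 kN

302.1


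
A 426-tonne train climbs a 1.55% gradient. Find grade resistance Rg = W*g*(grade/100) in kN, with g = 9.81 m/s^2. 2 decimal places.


Rg = W * 9.81 * grade / 100
Rg = 426 * 9.81 * 1.55 / 100
Rg = 4179.06 * 0.0155
Rg = 64.78 kN

64.78


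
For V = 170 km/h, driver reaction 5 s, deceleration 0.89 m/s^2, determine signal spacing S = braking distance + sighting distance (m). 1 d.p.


V = 170 / 3.6 = 47.2222 m/s
Braking distance = 47.2222^2 / (2*0.89) = 1252.7743 m
Sighting distance = 47.2222 * 5 = 236.1111 m
S = 1252.7743 + 236.1111 = 1488.9 m

1488.9


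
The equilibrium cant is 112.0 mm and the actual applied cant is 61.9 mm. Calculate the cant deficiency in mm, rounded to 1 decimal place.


Cant deficiency = equilibrium cant - actual cant
CD = 112.0 - 61.9
CD = 50.1 mm

50.1


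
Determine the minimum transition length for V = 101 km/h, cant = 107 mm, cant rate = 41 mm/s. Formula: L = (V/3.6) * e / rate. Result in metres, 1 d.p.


Convert speed: V = 101 / 3.6 = 28.0556 m/s
L = 28.0556 * 107 / 41
L = 3001.9444 / 41
L = 73.2 m

73.2


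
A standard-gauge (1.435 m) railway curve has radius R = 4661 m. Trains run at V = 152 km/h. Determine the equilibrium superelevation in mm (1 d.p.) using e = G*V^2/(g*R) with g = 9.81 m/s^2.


Convert speed: V = 152 / 3.6 = 42.2222 m/s
Apply formula: e = 1.435 * 42.2222^2 / (9.81 * 4661)
e = 1.435 * 1782.716 / 45724.41
e = 0.055948 m = 55.9 mm

55.9


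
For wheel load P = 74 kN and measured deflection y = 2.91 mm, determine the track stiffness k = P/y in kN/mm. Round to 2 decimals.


Track stiffness k = P / y
k = 74 / 2.91
k = 25.43 kN/mm

25.43


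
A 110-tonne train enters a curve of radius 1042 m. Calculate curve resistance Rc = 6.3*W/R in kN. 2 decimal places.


Rc = 6.3 * W / R
Rc = 6.3 * 110 / 1042
Rc = 693.0 / 1042
Rc = 0.67 kN

0.67


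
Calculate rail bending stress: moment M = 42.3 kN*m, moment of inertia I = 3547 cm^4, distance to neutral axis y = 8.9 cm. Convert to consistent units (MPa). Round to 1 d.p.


Convert units:
M = 42.3 kN*m = 42300000 N*mm
y = 8.9 cm = 89 mm
I = 3547 cm^4 = 35470000 mm^4
sigma = 42300000 * 89 / 35470000
sigma = 106.1 MPa

106.1


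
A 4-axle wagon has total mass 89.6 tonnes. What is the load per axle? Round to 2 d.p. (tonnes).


Load per axle = total weight / number of axles
Load = 89.6 / 4
Load = 22.40 tonnes

22.40


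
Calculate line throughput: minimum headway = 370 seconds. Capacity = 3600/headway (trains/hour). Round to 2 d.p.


Capacity = 3600 / headway
Capacity = 3600 / 370
Capacity = 9.73 trains/hour

9.73


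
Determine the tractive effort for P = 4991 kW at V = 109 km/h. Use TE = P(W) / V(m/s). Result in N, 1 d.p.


Convert: P = 4991 kW = 4991000 W
V = 109 / 3.6 = 30.2778 m/s
TE = 4991000 / 30.2778
TE = 164840.4 N

164840.4


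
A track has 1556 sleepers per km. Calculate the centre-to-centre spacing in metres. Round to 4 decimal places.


Spacing = 1000 m / number of sleepers
Spacing = 1000 / 1556
Spacing = 0.6427 m

0.6427


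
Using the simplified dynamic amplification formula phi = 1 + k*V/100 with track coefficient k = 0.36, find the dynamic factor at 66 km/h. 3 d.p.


phi = 1 + k * V / 100
phi = 1 + 0.36 * 66 / 100
phi = 1 + 0.2376
phi = 1.238

1.238


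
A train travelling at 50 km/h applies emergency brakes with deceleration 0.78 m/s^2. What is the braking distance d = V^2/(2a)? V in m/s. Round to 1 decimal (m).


Convert speed: V = 50 / 3.6 = 13.8889 m/s
V^2 = 192.9012
d = 192.9012 / (2 * 0.78)
d = 192.9012 / 1.56
d = 123.7 m

123.7


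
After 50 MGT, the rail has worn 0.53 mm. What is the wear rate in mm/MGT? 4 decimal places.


Wear rate = total wear / cumulative tonnage
Rate = 0.53 / 50
Rate = 0.0106 mm/MGT

0.0106


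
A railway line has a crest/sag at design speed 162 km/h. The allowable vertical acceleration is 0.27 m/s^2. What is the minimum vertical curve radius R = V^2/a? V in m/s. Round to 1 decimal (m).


Convert speed: V = 162 / 3.6 = 45.0 m/s
V^2 = 2025.0 m^2/s^2
R_v = 2025.0 / 0.27
R_v = 7500.0 m

7500.0


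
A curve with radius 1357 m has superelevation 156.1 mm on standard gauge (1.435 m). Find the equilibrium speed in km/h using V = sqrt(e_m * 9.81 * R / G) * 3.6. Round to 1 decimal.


Convert cant: e = 156.1 mm = 0.1561 m
V_ms = sqrt(0.1561 * 9.81 * 1357 / 1.435)
V_ms = sqrt(1448.104346) = 38.054 m/s
V = 38.054 * 3.6 = 137.0 km/h

137.0


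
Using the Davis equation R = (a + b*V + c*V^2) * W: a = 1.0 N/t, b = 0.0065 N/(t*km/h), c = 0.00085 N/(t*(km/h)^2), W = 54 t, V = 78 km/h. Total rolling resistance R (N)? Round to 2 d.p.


b*V = 0.0065 * 78 = 0.507
c*V^2 = 0.00085 * 6084 = 5.1714
R_per_t = 1.0 + 0.507 + 5.1714 = 6.6784 N/t
R_total = 6.6784 * 54 = 360.63 N

360.63


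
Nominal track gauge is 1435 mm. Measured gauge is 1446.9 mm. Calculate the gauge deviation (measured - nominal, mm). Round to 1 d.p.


Deviation = measured - nominal
Deviation = 1446.9 - 1435
Deviation = 11.9 mm

11.9


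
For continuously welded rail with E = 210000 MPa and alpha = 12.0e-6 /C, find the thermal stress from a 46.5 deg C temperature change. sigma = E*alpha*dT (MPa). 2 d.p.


sigma = E * alpha * dT
sigma = 210000 * 12.0e-6 * 46.5
sigma = 2.52 * 46.5
sigma = 117.18 MPa

117.18


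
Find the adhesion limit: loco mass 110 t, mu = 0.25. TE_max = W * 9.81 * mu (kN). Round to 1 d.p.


TE_max = W * g * mu
TE_max = 110 * 9.81 * 0.25
TE_max = 1079.1 * 0.25
TE_max = 269.8 kN

269.8


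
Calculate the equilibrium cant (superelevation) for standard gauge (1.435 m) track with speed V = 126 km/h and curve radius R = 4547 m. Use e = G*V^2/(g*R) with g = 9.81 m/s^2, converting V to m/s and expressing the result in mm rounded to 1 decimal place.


Convert speed: V = 126 / 3.6 = 35.0 m/s
Apply formula: e = 1.435 * 35.0^2 / (9.81 * 4547)
e = 1.435 * 1225.0 / 44606.07
e = 0.039409 m = 39.4 mm

39.4


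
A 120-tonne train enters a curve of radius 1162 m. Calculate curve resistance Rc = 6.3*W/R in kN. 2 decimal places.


Rc = 6.3 * W / R
Rc = 6.3 * 120 / 1162
Rc = 756.0 / 1162
Rc = 0.65 kN

0.65


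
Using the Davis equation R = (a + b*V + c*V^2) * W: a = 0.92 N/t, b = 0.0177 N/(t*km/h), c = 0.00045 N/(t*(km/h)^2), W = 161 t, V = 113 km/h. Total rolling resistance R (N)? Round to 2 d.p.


b*V = 0.0177 * 113 = 2.0001
c*V^2 = 0.00045 * 12769 = 5.74605
R_per_t = 0.92 + 2.0001 + 5.74605 = 8.66615 N/t
R_total = 8.66615 * 161 = 1395.25 N

1395.25


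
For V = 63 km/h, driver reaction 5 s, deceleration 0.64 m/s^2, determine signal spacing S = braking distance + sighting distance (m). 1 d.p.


V = 63 / 3.6 = 17.5 m/s
Braking distance = 17.5^2 / (2*0.64) = 239.2578 m
Sighting distance = 17.5 * 5 = 87.5 m
S = 239.2578 + 87.5 = 326.8 m

326.8


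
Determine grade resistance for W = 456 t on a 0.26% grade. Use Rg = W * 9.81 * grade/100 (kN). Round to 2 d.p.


Rg = W * 9.81 * grade / 100
Rg = 456 * 9.81 * 0.26 / 100
Rg = 4473.36 * 0.0026
Rg = 11.63 kN

11.63


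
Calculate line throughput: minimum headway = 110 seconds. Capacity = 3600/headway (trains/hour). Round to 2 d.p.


Capacity = 3600 / headway
Capacity = 3600 / 110
Capacity = 32.73 trains/hour

32.73


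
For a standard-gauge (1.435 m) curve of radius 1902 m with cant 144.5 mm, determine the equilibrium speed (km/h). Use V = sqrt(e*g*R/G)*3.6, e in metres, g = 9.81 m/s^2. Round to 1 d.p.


Convert cant: e = 144.5 mm = 0.1445 m
V_ms = sqrt(0.1445 * 9.81 * 1902 / 1.435)
V_ms = sqrt(1878.864523) = 43.3459 m/s
V = 43.3459 * 3.6 = 156.0 km/h

156.0


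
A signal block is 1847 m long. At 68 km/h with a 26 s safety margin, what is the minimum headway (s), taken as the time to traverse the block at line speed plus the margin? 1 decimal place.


V = 68 / 3.6 = 18.8889 m/s
Block traversal time = 1847 / 18.8889 = 97.7824 s
Headway = 97.7824 + 26
Headway = 123.8 s

123.8


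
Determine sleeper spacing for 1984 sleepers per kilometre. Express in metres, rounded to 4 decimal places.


Spacing = 1000 m / number of sleepers
Spacing = 1000 / 1984
Spacing = 0.5040 m

0.5040


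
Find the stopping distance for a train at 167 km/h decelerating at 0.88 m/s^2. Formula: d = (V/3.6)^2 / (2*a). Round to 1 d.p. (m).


Convert speed: V = 167 / 3.6 = 46.3889 m/s
V^2 = 2151.929
d = 2151.929 / (2 * 0.88)
d = 2151.929 / 1.76
d = 1222.7 m

1222.7


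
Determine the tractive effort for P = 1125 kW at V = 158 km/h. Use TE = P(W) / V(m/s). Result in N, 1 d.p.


Convert: P = 1125 kW = 1125000 W
V = 158 / 3.6 = 43.8889 m/s
TE = 1125000 / 43.8889
TE = 25632.9 N

25632.9


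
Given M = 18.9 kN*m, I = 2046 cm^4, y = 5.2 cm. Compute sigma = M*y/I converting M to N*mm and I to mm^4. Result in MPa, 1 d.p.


Convert units:
M = 18.9 kN*m = 18900000 N*mm
y = 5.2 cm = 52 mm
I = 2046 cm^4 = 20460000 mm^4
sigma = 18900000 * 52 / 20460000
sigma = 48.0 MPa

48.0


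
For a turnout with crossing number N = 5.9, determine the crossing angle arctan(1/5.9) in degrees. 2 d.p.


1/N = 1/5.9 = 0.169492
angle = arctan(0.169492) = 0.167896 rad
angle = 0.167896 * 180/pi = 9.62 degrees

9.62


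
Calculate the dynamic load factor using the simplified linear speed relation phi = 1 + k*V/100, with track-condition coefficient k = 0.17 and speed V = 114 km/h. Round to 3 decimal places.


phi = 1 + k * V / 100
phi = 1 + 0.17 * 114 / 100
phi = 1 + 0.1938
phi = 1.194

1.194


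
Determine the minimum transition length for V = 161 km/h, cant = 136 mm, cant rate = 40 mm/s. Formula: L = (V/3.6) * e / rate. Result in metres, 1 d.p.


Convert speed: V = 161 / 3.6 = 44.7222 m/s
L = 44.7222 * 136 / 40
L = 6082.2222 / 40
L = 152.1 m

152.1


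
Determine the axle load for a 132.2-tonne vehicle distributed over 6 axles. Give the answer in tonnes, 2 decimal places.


Load per axle = total weight / number of axles
Load = 132.2 / 6
Load = 22.03 tonnes

22.03


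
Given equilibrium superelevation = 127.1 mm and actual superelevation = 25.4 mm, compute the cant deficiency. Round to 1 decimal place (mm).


Cant deficiency = equilibrium cant - actual cant
CD = 127.1 - 25.4
CD = 101.7 mm

101.7


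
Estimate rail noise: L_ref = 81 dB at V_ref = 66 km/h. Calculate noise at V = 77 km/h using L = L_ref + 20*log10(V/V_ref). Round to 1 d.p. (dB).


V/V_ref = 77 / 66 = 1.166667
log10(1.166667) = 0.066947
20 * 0.066947 = 1.3389
L = 81 + 1.3389 = 82.3 dB

82.3


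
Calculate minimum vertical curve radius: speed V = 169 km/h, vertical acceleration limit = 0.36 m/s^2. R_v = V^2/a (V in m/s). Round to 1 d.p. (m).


Convert speed: V = 169 / 3.6 = 46.9444 m/s
V^2 = 2203.7809 m^2/s^2
R_v = 2203.7809 / 0.36
R_v = 6121.6 m

6121.6


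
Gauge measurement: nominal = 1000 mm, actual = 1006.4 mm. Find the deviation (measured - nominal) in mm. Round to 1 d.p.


Deviation = measured - nominal
Deviation = 1006.4 - 1000
Deviation = 6.4 mm

6.4


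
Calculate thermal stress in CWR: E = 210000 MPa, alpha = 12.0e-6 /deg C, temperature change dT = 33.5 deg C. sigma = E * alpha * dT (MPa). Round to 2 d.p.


sigma = E * alpha * dT
sigma = 210000 * 12.0e-6 * 33.5
sigma = 2.52 * 33.5
sigma = 84.42 MPa

84.42


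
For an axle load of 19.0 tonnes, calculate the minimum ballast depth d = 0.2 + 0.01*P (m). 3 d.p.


d = 0.2 + 0.01 * 19.0
d = 0.2 + 0.19
d = 0.390 m

0.390


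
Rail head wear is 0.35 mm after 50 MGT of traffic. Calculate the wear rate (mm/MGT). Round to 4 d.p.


Wear rate = total wear / cumulative tonnage
Rate = 0.35 / 50
Rate = 0.0070 mm/MGT

0.0070


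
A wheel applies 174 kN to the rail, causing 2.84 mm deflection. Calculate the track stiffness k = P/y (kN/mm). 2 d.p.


Track stiffness k = P / y
k = 174 / 2.84
k = 61.27 kN/mm

61.27


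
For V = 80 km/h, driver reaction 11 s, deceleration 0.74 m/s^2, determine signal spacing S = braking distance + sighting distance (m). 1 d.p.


V = 80 / 3.6 = 22.2222 m/s
Braking distance = 22.2222^2 / (2*0.74) = 333.667 m
Sighting distance = 22.2222 * 11 = 244.4444 m
S = 333.667 + 244.4444 = 578.1 m

578.1


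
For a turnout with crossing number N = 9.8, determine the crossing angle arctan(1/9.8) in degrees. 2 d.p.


1/N = 1/9.8 = 0.102041
angle = arctan(0.102041) = 0.101689 rad
angle = 0.101689 * 180/pi = 5.83 degrees

5.83


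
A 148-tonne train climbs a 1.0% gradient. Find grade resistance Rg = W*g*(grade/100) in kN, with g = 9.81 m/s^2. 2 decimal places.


Rg = W * 9.81 * grade / 100
Rg = 148 * 9.81 * 1.0 / 100
Rg = 1451.88 * 0.01
Rg = 14.52 kN

14.52


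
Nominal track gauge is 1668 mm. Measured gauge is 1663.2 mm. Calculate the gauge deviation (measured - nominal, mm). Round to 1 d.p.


Deviation = measured - nominal
Deviation = 1663.2 - 1668
Deviation = -4.8 mm

-4.8


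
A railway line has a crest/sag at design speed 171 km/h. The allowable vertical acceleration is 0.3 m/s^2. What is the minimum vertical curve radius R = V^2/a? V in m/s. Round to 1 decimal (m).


Convert speed: V = 171 / 3.6 = 47.5 m/s
V^2 = 2256.25 m^2/s^2
R_v = 2256.25 / 0.3
R_v = 7520.8 m

7520.8


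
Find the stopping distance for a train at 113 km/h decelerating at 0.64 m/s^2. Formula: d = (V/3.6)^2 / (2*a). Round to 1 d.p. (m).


Convert speed: V = 113 / 3.6 = 31.3889 m/s
V^2 = 985.2623
d = 985.2623 / (2 * 0.64)
d = 985.2623 / 1.28
d = 769.7 m

769.7


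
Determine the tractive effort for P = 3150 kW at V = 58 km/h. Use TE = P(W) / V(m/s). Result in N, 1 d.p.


Convert: P = 3150 kW = 3150000 W
V = 58 / 3.6 = 16.1111 m/s
TE = 3150000 / 16.1111
TE = 195517.2 N

195517.2


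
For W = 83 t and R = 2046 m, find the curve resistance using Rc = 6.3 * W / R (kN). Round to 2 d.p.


Rc = 6.3 * W / R
Rc = 6.3 * 83 / 2046
Rc = 522.9 / 2046
Rc = 0.26 kN

0.26


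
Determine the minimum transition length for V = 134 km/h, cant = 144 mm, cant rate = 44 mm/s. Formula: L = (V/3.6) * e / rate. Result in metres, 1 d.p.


Convert speed: V = 134 / 3.6 = 37.2222 m/s
L = 37.2222 * 144 / 44
L = 5360.0 / 44
L = 121.8 m

121.8


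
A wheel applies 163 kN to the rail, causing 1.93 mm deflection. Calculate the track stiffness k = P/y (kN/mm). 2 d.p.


Track stiffness k = P / y
k = 163 / 1.93
k = 84.46 kN/mm

84.46


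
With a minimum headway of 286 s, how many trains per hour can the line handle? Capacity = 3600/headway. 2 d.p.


Capacity = 3600 / headway
Capacity = 3600 / 286
Capacity = 12.59 trains/hour

12.59


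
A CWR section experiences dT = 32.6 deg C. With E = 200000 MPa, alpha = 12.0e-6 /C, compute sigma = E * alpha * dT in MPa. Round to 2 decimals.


sigma = E * alpha * dT
sigma = 200000 * 12.0e-6 * 32.6
sigma = 2.4 * 32.6
sigma = 78.24 MPa

78.24


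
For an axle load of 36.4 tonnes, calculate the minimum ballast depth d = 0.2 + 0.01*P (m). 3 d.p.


d = 0.2 + 0.01 * 36.4
d = 0.2 + 0.364
d = 0.564 m

0.564


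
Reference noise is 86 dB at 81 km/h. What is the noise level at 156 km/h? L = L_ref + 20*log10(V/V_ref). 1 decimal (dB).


V/V_ref = 156 / 81 = 1.925926
log10(1.925926) = 0.28464
20 * 0.28464 = 5.6928
L = 86 + 5.6928 = 91.7 dB

91.7


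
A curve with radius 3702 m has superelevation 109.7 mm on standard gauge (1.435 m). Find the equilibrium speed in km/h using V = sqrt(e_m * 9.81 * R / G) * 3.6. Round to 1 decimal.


Convert cant: e = 109.7 mm = 0.1097 m
V_ms = sqrt(0.1097 * 9.81 * 3702 / 1.435)
V_ms = sqrt(2776.260079) = 52.6902 m/s
V = 52.6902 * 3.6 = 189.7 km/h

189.7


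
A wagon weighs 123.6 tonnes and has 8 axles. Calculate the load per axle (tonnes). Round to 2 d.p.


Load per axle = total weight / number of axles
Load = 123.6 / 8
Load = 15.45 tonnes

15.45


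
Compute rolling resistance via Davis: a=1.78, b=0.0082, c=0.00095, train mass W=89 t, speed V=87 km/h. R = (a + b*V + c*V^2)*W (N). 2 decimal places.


b*V = 0.0082 * 87 = 0.7134
c*V^2 = 0.00095 * 7569 = 7.19055
R_per_t = 1.78 + 0.7134 + 7.19055 = 9.68395 N/t
R_total = 9.68395 * 89 = 861.87 N

861.87


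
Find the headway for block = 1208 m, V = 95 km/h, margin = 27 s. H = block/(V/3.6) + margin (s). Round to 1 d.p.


V = 95 / 3.6 = 26.3889 m/s
Block traversal time = 1208 / 26.3889 = 45.7768 s
Headway = 45.7768 + 27
Headway = 72.8 s

72.8


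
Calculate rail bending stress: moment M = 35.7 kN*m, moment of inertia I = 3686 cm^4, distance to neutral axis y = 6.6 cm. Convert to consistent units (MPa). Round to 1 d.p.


Convert units:
M = 35.7 kN*m = 35700000 N*mm
y = 6.6 cm = 66 mm
I = 3686 cm^4 = 36860000 mm^4
sigma = 35700000 * 66 / 36860000
sigma = 63.9 MPa

63.9


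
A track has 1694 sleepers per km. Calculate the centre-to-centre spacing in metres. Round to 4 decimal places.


Spacing = 1000 m / number of sleepers
Spacing = 1000 / 1694
Spacing = 0.5903 m

0.5903


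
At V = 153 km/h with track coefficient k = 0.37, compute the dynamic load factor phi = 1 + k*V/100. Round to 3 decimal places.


phi = 1 + k * V / 100
phi = 1 + 0.37 * 153 / 100
phi = 1 + 0.5661
phi = 1.566

1.566


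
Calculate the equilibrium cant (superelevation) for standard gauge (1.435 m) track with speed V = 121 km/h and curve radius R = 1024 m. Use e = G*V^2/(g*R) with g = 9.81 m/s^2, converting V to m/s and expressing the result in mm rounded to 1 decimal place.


Convert speed: V = 121 / 3.6 = 33.6111 m/s
Apply formula: e = 1.435 * 33.6111^2 / (9.81 * 1024)
e = 1.435 * 1129.7068 / 10045.44
e = 0.16138 m = 161.4 mm

161.4


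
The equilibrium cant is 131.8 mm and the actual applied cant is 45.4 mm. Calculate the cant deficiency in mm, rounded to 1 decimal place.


Cant deficiency = equilibrium cant - actual cant
CD = 131.8 - 45.4
CD = 86.4 mm

86.4


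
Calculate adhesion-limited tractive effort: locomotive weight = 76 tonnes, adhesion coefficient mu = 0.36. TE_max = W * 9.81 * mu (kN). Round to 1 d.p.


TE_max = W * g * mu
TE_max = 76 * 9.81 * 0.36
TE_max = 745.56 * 0.36
TE_max = 268.4 kN

268.4


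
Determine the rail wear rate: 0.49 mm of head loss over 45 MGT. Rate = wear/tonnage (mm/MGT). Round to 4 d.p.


Wear rate = total wear / cumulative tonnage
Rate = 0.49 / 45
Rate = 0.0109 mm/MGT

0.0109


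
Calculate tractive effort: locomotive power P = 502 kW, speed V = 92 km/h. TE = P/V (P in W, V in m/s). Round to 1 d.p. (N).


Convert: P = 502 kW = 502000 W
V = 92 / 3.6 = 25.5556 m/s
TE = 502000 / 25.5556
TE = 19643.5 N

19643.5


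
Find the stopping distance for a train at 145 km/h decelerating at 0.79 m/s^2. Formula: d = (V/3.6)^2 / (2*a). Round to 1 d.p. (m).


Convert speed: V = 145 / 3.6 = 40.2778 m/s
V^2 = 1622.2994
d = 1622.2994 / (2 * 0.79)
d = 1622.2994 / 1.58
d = 1026.8 m

1026.8


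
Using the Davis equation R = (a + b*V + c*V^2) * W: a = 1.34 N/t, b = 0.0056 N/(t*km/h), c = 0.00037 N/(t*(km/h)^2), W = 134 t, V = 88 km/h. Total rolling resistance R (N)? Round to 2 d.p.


b*V = 0.0056 * 88 = 0.4928
c*V^2 = 0.00037 * 7744 = 2.86528
R_per_t = 1.34 + 0.4928 + 2.86528 = 4.69808 N/t
R_total = 4.69808 * 134 = 629.54 N

629.54


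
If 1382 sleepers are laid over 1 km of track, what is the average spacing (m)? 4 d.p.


Spacing = 1000 m / number of sleepers
Spacing = 1000 / 1382
Spacing = 0.7236 m

0.7236


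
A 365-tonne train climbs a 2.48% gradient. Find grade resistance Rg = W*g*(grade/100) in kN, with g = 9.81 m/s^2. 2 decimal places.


Rg = W * 9.81 * grade / 100
Rg = 365 * 9.81 * 2.48 / 100
Rg = 3580.65 * 0.0248
Rg = 88.80 kN

88.80


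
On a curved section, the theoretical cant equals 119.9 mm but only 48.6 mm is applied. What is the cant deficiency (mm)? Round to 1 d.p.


Cant deficiency = equilibrium cant - actual cant
CD = 119.9 - 48.6
CD = 71.3 mm

71.3


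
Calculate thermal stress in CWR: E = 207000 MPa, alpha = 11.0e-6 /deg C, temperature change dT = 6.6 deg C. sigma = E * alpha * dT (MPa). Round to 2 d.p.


sigma = E * alpha * dT
sigma = 207000 * 11.0e-6 * 6.6
sigma = 2.277 * 6.6
sigma = 15.03 MPa

15.03


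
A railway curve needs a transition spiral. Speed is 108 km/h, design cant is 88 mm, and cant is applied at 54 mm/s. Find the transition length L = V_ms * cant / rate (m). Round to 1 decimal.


Convert speed: V = 108 / 3.6 = 30.0 m/s
L = 30.0 * 88 / 54
L = 2640.0 / 54
L = 48.9 m

48.9


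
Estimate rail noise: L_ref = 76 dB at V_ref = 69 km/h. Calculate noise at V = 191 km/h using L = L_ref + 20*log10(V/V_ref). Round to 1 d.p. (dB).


V/V_ref = 191 / 69 = 2.768116
log10(2.768116) = 0.442184
20 * 0.442184 = 8.8437
L = 76 + 8.8437 = 84.8 dB

84.8


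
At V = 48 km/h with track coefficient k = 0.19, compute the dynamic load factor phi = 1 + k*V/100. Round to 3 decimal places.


phi = 1 + k * V / 100
phi = 1 + 0.19 * 48 / 100
phi = 1 + 0.0912
phi = 1.091

1.091


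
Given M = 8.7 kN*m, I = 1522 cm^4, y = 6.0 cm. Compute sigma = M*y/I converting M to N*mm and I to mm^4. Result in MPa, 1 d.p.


Convert units:
M = 8.7 kN*m = 8700000 N*mm
y = 6.0 cm = 60 mm
I = 1522 cm^4 = 15220000 mm^4
sigma = 8700000 * 60 / 15220000
sigma = 34.3 MPa

34.3


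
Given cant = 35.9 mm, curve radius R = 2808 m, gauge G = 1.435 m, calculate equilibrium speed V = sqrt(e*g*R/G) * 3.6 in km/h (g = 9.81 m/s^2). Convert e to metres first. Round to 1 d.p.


Convert cant: e = 35.9 mm = 0.0359 m
V_ms = sqrt(0.0359 * 9.81 * 2808 / 1.435)
V_ms = sqrt(689.141904) = 26.2515 m/s
V = 26.2515 * 3.6 = 94.5 km/h

94.5


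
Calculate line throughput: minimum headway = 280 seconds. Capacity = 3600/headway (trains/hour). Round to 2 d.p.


Capacity = 3600 / headway
Capacity = 3600 / 280
Capacity = 12.86 trains/hour

12.86


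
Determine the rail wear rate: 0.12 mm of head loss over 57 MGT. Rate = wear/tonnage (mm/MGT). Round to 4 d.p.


Wear rate = total wear / cumulative tonnage
Rate = 0.12 / 57
Rate = 0.0021 mm/MGT

0.0021


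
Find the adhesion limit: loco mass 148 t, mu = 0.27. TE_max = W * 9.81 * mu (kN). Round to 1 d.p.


TE_max = W * g * mu
TE_max = 148 * 9.81 * 0.27
TE_max = 1451.88 * 0.27
TE_max = 392.0 kN

392.0


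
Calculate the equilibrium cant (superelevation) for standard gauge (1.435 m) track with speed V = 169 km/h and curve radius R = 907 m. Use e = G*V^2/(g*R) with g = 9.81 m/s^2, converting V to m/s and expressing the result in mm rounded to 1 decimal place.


Convert speed: V = 169 / 3.6 = 46.9444 m/s
Apply formula: e = 1.435 * 46.9444^2 / (9.81 * 907)
e = 1.435 * 2203.7809 / 8897.67
e = 0.355422 m = 355.4 mm

355.4


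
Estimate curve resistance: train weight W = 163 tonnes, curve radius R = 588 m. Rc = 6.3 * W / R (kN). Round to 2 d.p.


Rc = 6.3 * W / R
Rc = 6.3 * 163 / 588
Rc = 1026.9 / 588
Rc = 1.75 kN

1.75


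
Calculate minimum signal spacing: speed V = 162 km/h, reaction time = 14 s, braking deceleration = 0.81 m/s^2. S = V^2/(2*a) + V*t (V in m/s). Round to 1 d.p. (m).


V = 162 / 3.6 = 45.0 m/s
Braking distance = 45.0^2 / (2*0.81) = 1250.0 m
Sighting distance = 45.0 * 14 = 630.0 m
S = 1250.0 + 630.0 = 1880.0 m

1880.0


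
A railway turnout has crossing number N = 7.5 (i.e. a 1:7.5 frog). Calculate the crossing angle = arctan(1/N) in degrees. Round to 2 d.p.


1/N = 1/7.5 = 0.133333
angle = arctan(0.133333) = 0.132552 rad
angle = 0.132552 * 180/pi = 7.59 degrees

7.59


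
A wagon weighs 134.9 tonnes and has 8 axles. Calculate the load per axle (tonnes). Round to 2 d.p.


Load per axle = total weight / number of axles
Load = 134.9 / 8
Load = 16.86 tonnes

16.86


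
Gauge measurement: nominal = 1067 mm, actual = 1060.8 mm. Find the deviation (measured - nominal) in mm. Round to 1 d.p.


Deviation = measured - nominal
Deviation = 1060.8 - 1067
Deviation = -6.2 mm

-6.2


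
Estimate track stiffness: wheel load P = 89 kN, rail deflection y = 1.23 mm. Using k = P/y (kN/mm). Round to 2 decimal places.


Track stiffness k = P / y
k = 89 / 1.23
k = 72.36 kN/mm

72.36


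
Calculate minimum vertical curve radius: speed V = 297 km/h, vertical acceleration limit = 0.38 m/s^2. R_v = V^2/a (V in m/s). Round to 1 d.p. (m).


Convert speed: V = 297 / 3.6 = 82.5 m/s
V^2 = 6806.25 m^2/s^2
R_v = 6806.25 / 0.38
R_v = 17911.2 m

17911.2


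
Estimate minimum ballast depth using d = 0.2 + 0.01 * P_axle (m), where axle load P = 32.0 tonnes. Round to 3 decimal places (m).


d = 0.2 + 0.01 * 32.0
d = 0.2 + 0.32
d = 0.520 m

0.520
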